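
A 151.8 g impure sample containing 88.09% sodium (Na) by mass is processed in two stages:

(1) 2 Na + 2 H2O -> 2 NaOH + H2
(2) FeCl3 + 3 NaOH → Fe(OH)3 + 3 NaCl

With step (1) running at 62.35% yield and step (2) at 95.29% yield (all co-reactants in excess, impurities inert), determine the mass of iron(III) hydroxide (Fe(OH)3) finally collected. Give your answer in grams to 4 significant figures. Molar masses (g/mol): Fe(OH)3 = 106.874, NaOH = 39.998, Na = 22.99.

Pure Na = 151.8 × 0.8809 = 133.72 g.
n(Na) = 133.72 / 22.99 = 5.8165 mol.
Step 1 (Na:NaOH = 2:2): theoretical n(NaOH) = 5.8165 mol; at 62.35% yield, n(NaOH) = 3.6266 mol.
Step 2 (NaOH:Fe(OH)3 = 3:1): theoretical n(Fe(OH)3) = 1.2089 mol, so theoretical mass = 1.2089 × 106.874 = 129.20 g.
At 95.29% yield, actual mass of Fe(OH)3 = 129.20 × 0.9529 = 123.11 g.

123.1 g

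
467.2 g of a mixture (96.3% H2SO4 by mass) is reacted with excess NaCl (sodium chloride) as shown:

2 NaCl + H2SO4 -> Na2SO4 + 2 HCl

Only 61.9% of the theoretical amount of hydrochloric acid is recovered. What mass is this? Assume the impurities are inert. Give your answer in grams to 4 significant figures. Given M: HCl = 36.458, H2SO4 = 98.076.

207.1 g

Pure H2SO4 available = 467.2 g × 0.963 = 449.91 g.
n(H2SO4) = 449.91 g / 98.076 g/mol = 4.5874 mol.
From the equation the H2SO4:HCl mole ratio is 1:2, so n(HCl) = 4.5874 × 2/1 = 9.1748 mol.
Mass of HCl = 9.1748 mol × 36.458 g/mol = 334.49 g.
Actual mass collected = 334.49 g × 0.619 = 207.05 g.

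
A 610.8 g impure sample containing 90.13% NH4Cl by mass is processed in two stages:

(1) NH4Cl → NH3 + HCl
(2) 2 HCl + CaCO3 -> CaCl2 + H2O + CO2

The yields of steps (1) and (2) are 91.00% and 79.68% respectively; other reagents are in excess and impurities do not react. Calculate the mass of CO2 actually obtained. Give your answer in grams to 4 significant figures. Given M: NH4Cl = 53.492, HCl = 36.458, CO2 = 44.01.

Pure NH4Cl = 610.8 × 0.9013 = 550.51 g.
n(NH4Cl) = 550.51 / 53.492 = 10.292 mol.
Step 1 (NH4Cl:HCl = 1:1): theoretical n(HCl) = 10.292 mol; at 91.00% yield, n(HCl) = 9.3653 mol.
Step 2 (HCl:CO2 = 2:1): theoretical n(CO2) = 4.6826 mol, so theoretical mass = 4.6826 × 44.01 = 206.08 g.
At 79.68% yield, actual mass of CO2 = 206.08 × 0.7968 = 164.21 g.

164.2 g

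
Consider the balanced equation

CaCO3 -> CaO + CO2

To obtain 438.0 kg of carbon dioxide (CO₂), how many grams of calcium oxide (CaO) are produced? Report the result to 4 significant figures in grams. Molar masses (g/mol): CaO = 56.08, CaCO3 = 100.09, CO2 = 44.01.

Convert: 438.0 kg = 438000 g.
n(CO2) = 438000 g / 44.01 g/mol = 9952.3 mol.
From the equation the CO2:CaO mole ratio is 1:1, so n(CaO) = 9952.3 × 1/1 = 9952.3 mol.
Mass of CaO = 9952.3 mol × 56.08 g/mol = 558120 g.

558100 g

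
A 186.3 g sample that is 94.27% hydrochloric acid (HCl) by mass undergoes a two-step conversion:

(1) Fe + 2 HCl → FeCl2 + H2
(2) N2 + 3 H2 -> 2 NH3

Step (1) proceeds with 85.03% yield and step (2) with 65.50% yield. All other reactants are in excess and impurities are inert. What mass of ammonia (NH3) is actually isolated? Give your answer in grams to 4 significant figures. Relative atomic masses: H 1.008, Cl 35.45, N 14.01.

15.23 g

Pure HCl = 186.3 × 0.9427 = 175.63 g.
M(HCl) = 1.008 + 35.45 = 36.458 g/mol.
M(NH3) = 14.01 + 3(1.008) = 17.034 g/mol.
n(HCl) = 175.63 / 36.458 = 4.8172 mol.
Step 1 (HCl:H2 = 2:1): theoretical n(H2) = 2.4086 mol; at 85.03% yield, n(H2) = 2.0480 mol.
Step 2 (H2:NH3 = 3:2): theoretical n(NH3) = 1.3654 mol, so theoretical mass = 1.3654 × 17.034 = 23.257 g.
At 65.50% yield, actual mass of NH3 = 23.257 × 0.6550 = 15.234 g.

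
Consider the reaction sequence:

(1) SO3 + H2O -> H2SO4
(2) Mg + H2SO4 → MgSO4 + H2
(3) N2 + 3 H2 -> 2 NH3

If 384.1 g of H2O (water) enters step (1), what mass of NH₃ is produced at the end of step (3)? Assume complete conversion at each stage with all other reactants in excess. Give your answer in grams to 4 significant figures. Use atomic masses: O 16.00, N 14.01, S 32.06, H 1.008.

M(H2O) = 2(1.008) + 16.00 = 18.016 g/mol.
M(NH3) = 14.01 + 3(1.008) = 17.034 g/mol.
n(H2O) = 384.1 / 18.016 = 21.320 mol.
Reaction (1): H2O→H2SO4 ratio 1:1 ⇒ n(H2SO4) = 21.320 mol.
Reaction (2): H2SO4→H2 ratio 1:1 ⇒ n(H2) = 21.320 mol.
Reaction (3): H2→NH3 ratio 3:2 ⇒ n(NH3) = 14.213 mol.
Mass of NH3 = 14.213 × 17.034 = 242.11 g.

242.1 g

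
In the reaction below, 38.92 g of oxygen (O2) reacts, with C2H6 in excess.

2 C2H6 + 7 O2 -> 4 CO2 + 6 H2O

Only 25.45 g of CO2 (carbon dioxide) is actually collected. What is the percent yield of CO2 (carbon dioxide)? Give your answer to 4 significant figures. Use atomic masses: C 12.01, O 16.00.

83.21 %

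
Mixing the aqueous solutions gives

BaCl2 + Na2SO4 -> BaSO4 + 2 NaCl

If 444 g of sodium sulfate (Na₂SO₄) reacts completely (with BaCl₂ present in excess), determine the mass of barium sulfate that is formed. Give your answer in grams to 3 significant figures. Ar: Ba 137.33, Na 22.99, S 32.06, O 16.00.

M(Na2SO4) = 2(22.99) + 32.06 + 4(16.00) = 142.04 g/mol.
M(BaSO4) = 137.33 + 32.06 + 4(16.00) = 233.39 g/mol.
n(Na2SO4) = 444.0 g / 142.04 g/mol = 3.126 mol.
From the equation the Na2SO4:BaSO4 mole ratio is 1:1, so n(BaSO4) = 3.126 × 1/1 = 3.126 mol.
Mass of BaSO4 = 3.126 mol × 233.39 g/mol = 729.5 g.

730 g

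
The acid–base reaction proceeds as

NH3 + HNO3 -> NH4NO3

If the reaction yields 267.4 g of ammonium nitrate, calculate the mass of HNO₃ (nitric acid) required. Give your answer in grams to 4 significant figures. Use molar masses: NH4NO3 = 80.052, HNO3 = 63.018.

n(NH4NO3) = 267.40 g / 80.052 g/mol = 3.3403 mol.
From the equation the NH4NO3:HNO3 mole ratio is 1:1, so n(HNO3) = 3.3403 × 1/1 = 3.3403 mol.
Mass of HNO3 = 3.3403 mol × 63.018 g/mol = 210.50 g.

210.5 g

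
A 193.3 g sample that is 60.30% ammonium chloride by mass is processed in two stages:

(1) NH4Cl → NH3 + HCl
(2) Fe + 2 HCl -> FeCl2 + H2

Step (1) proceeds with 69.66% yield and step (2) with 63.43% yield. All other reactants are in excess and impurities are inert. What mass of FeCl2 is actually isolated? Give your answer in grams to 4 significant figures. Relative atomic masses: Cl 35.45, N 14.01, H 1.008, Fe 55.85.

61.02 g

Pure NH4Cl = 193.3 × 0.6030 = 116.56 g.
M(NH4Cl) = 14.01 + 4(1.008) + 35.45 = 53.492 g/mol.
M(FeCl2) = 55.85 + 2(35.45) = 126.75 g/mol.
n(NH4Cl) = 116.56 / 53.492 = 2.1790 mol.
Step 1 (NH4Cl:HCl = 1:1): theoretical n(HCl) = 2.1790 mol; at 69.66% yield, n(HCl) = 1.5179 mol.
Step 2 (HCl:FeCl2 = 2:1): theoretical n(FeCl2) = 0.75895 mol, so theoretical mass = 0.75895 × 126.75 = 96.197 g.
At 63.43% yield, actual mass of FeCl2 = 96.197 × 0.6343 = 61.018 g.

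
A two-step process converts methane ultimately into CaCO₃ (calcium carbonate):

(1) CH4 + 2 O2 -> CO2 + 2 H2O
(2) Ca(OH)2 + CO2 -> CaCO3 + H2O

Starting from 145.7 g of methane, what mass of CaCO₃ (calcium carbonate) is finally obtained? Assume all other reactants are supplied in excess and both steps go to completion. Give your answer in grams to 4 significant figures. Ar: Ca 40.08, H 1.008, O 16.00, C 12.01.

909.1 g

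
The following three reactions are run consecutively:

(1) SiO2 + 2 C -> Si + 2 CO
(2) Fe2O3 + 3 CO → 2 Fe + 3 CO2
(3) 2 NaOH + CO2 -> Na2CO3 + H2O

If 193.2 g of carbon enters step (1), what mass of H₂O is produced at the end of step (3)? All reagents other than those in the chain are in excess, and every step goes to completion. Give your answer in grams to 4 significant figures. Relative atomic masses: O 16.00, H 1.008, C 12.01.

289.8 g

M(C) = 12.01 g/mol.
M(H2O) = 2(1.008) + 16.00 = 18.016 g/mol.
n(C) = 193.2 / 12.01 = 16.087 mol.
Reaction (1): C→CO ratio 2:2 ⇒ n(CO) = 16.087 mol.
Reaction (2): CO→CO2 ratio 3:3 ⇒ n(CO2) = 16.087 mol.
Reaction (3): CO2→H2O ratio 1:1 ⇒ n(H2O) = 16.087 mol.
Mass of H2O = 16.087 × 18.016 = 289.82 g.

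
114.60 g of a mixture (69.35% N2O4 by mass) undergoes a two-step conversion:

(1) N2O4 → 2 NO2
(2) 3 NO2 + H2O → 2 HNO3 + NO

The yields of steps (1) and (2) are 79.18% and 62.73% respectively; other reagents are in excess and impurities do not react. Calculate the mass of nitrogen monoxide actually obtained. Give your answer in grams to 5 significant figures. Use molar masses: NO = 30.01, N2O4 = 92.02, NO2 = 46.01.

8.5825 g

Pure N2O4 = 114.60 × 0.6935 = 79.4751 g.
n(N2O4) = 79.4751 / 92.02 = 0.863672 mol.
Step 1 (N2O4:NO2 = 1:2): theoretical n(NO2) = 1.72734 mol; at 79.18% yield, n(NO2) = 1.36771 mol.
Step 2 (NO2:NO = 3:1): theoretical n(NO) = 0.455904 mol, so theoretical mass = 0.455904 × 30.01 = 13.6817 g.
At 62.73% yield, actual mass of NO = 13.6817 × 0.6273 = 8.58251 g.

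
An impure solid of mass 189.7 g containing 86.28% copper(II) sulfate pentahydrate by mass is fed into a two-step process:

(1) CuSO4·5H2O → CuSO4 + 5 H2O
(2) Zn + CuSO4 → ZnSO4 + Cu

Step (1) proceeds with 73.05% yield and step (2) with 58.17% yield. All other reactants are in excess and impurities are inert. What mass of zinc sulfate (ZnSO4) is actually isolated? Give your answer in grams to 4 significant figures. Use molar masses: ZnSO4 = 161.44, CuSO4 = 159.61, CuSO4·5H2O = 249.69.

44.97 g

Pure CuSO4·5H2O = 189.7 × 0.8628 = 163.67 g.
n(CuSO4·5H2O) = 163.67 / 249.69 = 0.65551 mol.
Step 1 (CuSO4·5H2O:CuSO4 = 1:1): theoretical n(CuSO4) = 0.65551 mol; at 73.05% yield, n(CuSO4) = 0.47885 mol.
Step 2 (CuSO4:ZnSO4 = 1:1): theoretical n(ZnSO4) = 0.47885 mol, so theoretical mass = 0.47885 × 161.44 = 77.305 g.
At 58.17% yield, actual mass of ZnSO4 = 77.305 × 0.5817 = 44.968 g.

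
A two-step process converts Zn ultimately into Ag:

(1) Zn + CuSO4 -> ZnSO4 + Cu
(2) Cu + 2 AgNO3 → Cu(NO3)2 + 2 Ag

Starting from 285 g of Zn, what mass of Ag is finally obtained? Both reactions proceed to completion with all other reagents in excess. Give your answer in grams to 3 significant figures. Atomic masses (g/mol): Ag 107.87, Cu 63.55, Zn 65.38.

940 g

M(Zn) = 65.38 g/mol.
M(Ag) = 107.87 g/mol.
n(Zn) = 285.0 / 65.38 = 4.359 mol.
Step 1 gives a 1:1 ratio of Zn to Cu, so n(Cu) = 4.359 mol.
In step 2 the Cu:Ag ratio is 1:2, so n(Ag) = 8.718 mol.
Mass of Ag = 8.718 × 107.87 = 940.4 g.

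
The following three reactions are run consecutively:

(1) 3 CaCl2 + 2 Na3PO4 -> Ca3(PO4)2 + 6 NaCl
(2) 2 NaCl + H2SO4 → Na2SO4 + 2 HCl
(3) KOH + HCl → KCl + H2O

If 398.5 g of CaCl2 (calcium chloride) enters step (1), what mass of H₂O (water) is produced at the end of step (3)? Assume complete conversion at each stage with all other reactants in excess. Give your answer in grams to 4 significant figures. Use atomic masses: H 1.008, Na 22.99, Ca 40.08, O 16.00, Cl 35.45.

M(CaCl2) = 40.08 + 2(35.45) = 110.98 g/mol.
M(H2O) = 2(1.008) + 16.00 = 18.016 g/mol.
n(CaCl2) = 398.5 / 110.98 = 3.5907 mol.
Reaction (1): CaCl2→NaCl ratio 3:6 ⇒ n(NaCl) = 7.1815 mol.
Reaction (2): NaCl→HCl ratio 2:2 ⇒ n(HCl) = 7.1815 mol.
Reaction (3): HCl→H2O ratio 1:1 ⇒ n(H2O) = 7.1815 mol.
Mass of H2O = 7.1815 × 18.016 = 129.38 g.

129.4 g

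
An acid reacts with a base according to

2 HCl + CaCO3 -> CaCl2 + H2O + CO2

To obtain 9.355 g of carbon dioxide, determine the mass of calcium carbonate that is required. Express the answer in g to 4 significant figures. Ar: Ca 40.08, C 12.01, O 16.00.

21.28 g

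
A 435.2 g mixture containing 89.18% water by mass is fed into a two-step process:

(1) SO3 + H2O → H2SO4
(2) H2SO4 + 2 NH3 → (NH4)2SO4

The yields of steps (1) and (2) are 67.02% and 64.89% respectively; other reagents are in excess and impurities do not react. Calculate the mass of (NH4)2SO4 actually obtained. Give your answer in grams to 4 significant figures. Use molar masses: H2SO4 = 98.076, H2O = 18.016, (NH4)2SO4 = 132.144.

1238 g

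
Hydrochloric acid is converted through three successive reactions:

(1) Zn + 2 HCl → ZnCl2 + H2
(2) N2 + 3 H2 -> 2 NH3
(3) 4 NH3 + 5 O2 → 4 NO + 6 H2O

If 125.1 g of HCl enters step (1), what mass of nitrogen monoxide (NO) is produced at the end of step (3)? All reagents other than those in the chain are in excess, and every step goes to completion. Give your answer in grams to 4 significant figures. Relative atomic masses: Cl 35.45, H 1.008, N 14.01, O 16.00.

34.32 g

M(HCl) = 1.008 + 35.45 = 36.458 g/mol.
M(NO) = 14.01 + 16.00 = 30.01 g/mol.
n(HCl) = 125.1 / 36.458 = 3.4313 mol.
Reaction (1): HCl→H2 ratio 2:1 ⇒ n(H2) = 1.7157 mol.
Reaction (2): H2→NH3 ratio 3:2 ⇒ n(NH3) = 1.1438 mol.
Reaction (3): NH3→NO ratio 4:4 ⇒ n(NO) = 1.1438 mol.
Mass of NO = 1.1438 × 30.01 = 34.325 g.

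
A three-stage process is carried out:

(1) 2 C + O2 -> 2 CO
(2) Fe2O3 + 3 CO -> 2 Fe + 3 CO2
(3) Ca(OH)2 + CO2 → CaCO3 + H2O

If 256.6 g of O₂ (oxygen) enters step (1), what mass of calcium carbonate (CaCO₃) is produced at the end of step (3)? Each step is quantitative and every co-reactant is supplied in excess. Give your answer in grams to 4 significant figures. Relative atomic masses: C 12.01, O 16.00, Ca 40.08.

1605 g

M(O2) = 2(16.00) = 32.00 g/mol.
M(CaCO3) = 40.08 + 12.01 + 3(16.00) = 100.09 g/mol.
n(O2) = 256.6 / 32.00 = 8.0188 mol.
Reaction (1): O2→CO ratio 1:2 ⇒ n(CO) = 16.038 mol.
Reaction (2): CO→CO2 ratio 3:3 ⇒ n(CO2) = 16.038 mol.
Reaction (3): CO2→CaCO3 ratio 1:1 ⇒ n(CaCO3) = 16.038 mol.
Mass of CaCO3 = 16.038 × 100.09 = 1605.2 g.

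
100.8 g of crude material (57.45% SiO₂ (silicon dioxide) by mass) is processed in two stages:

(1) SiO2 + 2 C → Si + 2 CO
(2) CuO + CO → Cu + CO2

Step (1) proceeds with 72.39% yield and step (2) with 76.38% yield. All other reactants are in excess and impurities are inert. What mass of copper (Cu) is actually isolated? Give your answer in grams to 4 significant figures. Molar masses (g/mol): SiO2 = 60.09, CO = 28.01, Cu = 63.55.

Pure SiO2 = 100.8 × 0.5745 = 57.910 g.
n(SiO2) = 57.910 / 60.09 = 0.96371 mol.
Step 1 (SiO2:CO = 1:2): theoretical n(CO) = 1.9274 mol; at 72.39% yield, n(CO) = 1.3953 mol.
Step 2 (CO:Cu = 1:1): theoretical n(Cu) = 1.3953 mol, so theoretical mass = 1.3953 × 63.55 = 88.669 g.
At 76.38% yield, actual mass of Cu = 88.669 × 0.7638 = 67.725 g.

67.73 g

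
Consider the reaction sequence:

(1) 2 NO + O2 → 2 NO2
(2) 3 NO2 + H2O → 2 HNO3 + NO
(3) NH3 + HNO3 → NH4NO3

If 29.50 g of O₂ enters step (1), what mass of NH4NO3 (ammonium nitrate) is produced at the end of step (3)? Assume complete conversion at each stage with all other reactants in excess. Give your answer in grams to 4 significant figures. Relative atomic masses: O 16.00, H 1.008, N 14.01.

M(O2) = 2(16.00) = 32.00 g/mol.
M(NH4NO3) = 2(14.01) + 4(1.008) + 3(16.00) = 80.052 g/mol.
n(O2) = 29.50 / 32.00 = 0.92188 mol.
Reaction (1): O2→NO2 ratio 1:2 ⇒ n(NO2) = 1.8438 mol.
Reaction (2): NO2→HNO3 ratio 3:2 ⇒ n(HNO3) = 1.2292 mol.
Reaction (3): HNO3→NH4NO3 ratio 1:1 ⇒ n(NH4NO3) = 1.2292 mol.
Mass of NH4NO3 = 1.2292 × 80.052 = 98.397 g.

98.40 g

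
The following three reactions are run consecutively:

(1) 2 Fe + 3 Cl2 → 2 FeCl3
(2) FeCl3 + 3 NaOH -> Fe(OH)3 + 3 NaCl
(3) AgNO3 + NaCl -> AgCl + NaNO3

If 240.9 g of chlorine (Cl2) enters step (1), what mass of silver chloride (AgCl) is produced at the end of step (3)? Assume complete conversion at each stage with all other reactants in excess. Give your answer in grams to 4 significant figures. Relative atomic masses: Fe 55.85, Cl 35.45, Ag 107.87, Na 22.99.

M(Cl2) = 2(35.45) = 70.90 g/mol.
M(AgCl) = 107.87 + 35.45 = 143.32 g/mol.
n(Cl2) = 240.9 / 70.90 = 3.3977 mol.
Reaction (1): Cl2→FeCl3 ratio 3:2 ⇒ n(FeCl3) = 2.2652 mol.
Reaction (2): FeCl3→NaCl ratio 1:3 ⇒ n(NaCl) = 6.7955 mol.
Reaction (3): NaCl→AgCl ratio 1:1 ⇒ n(AgCl) = 6.7955 mol.
Mass of AgCl = 6.7955 × 143.32 = 973.93 g.

973.9 g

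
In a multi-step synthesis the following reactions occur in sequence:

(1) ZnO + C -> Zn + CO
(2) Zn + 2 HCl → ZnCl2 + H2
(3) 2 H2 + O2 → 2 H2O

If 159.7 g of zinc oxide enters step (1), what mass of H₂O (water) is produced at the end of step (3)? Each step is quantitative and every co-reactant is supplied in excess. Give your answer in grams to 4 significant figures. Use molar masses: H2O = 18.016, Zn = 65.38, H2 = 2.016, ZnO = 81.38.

n(ZnO) = 159.7 / 81.38 = 1.9624 mol.
Reaction (1): ZnO→Zn ratio 1:1 ⇒ n(Zn) = 1.9624 mol.
Reaction (2): Zn→H2 ratio 1:1 ⇒ n(H2) = 1.9624 mol.
Reaction (3): H2→H2O ratio 2:2 ⇒ n(H2O) = 1.9624 mol.
Mass of H2O = 1.9624 × 18.016 = 35.355 g.

35.35 g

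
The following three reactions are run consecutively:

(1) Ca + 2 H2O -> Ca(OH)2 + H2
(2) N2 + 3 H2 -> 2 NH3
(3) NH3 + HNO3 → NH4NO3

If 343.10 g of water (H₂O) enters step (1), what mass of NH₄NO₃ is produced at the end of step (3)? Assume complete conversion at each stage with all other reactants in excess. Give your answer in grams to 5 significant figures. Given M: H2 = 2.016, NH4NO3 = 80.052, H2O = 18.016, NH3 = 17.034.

n(H2O) = 343.10 / 18.016 = 19.0442 mol.
Reaction (1): H2O→H2 ratio 2:1 ⇒ n(H2) = 9.52209 mol.
Reaction (2): H2→NH3 ratio 3:2 ⇒ n(NH3) = 6.34806 mol.
Reaction (3): NH3→NH4NO3 ratio 1:1 ⇒ n(NH4NO3) = 6.34806 mol.
Mass of NH4NO3 = 6.34806 × 80.052 = 508.175 g.

508.17 g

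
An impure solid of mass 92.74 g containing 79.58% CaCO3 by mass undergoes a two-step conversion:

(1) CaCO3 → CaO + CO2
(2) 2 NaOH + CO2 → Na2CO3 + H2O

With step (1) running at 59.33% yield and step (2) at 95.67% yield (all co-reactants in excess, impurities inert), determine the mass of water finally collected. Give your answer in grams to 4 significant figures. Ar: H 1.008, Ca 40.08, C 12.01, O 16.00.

7.540 g

Pure CaCO3 = 92.74 × 0.7958 = 73.802 g.
M(CaCO3) = 40.08 + 12.01 + 3(16.00) = 100.09 g/mol.
M(H2O) = 2(1.008) + 16.00 = 18.016 g/mol.
n(CaCO3) = 73.802 / 100.09 = 0.73736 mol.
Step 1 (CaCO3:CO2 = 1:1): theoretical n(CO2) = 0.73736 mol; at 59.33% yield, n(CO2) = 0.43748 mol.
Step 2 (CO2:H2O = 1:1): theoretical n(H2O) = 0.43748 mol, so theoretical mass = 0.43748 × 18.016 = 7.8816 g.
At 95.67% yield, actual mass of H2O = 7.8816 × 0.9567 = 7.5403 g.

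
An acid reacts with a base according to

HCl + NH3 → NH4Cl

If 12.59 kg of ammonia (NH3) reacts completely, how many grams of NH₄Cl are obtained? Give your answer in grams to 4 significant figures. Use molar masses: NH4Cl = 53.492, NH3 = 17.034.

39540 g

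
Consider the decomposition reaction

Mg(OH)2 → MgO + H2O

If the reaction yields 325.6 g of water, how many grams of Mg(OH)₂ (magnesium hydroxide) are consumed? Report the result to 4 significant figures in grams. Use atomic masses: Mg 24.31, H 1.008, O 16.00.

1054 g

M(H2O) = 2(1.008) + 16.00 = 18.016 g/mol.
M(Mg(OH)2) = 24.31 + 2(16.00) + 2(1.008) = 58.326 g/mol.
n(H2O) = 325.60 g / 18.016 g/mol = 18.073 mol.
From the equation the H2O:Mg(OH)2 mole ratio is 1:1, so n(Mg(OH)2) = 18.073 × 1/1 = 18.073 mol.
Mass of Mg(OH)2 = 18.073 mol × 58.326 g/mol = 1054.1 g.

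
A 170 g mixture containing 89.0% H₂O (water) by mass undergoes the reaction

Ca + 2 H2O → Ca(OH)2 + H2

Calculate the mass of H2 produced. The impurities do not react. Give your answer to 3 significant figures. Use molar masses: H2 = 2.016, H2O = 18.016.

8.47 g

Mass of pure H2O = 170 g × 0.890 = 151.3 g.
n(H2O) = 151.3 g / 18.016 g/mol = 8.398 mol.
From the equation the H2O:H2 mole ratio is 2:1, so n(H2) = 8.398 × 1/2 = 4.199 mol.
Mass of H2 = 4.199 mol × 2.016 g/mol = 8.465 g.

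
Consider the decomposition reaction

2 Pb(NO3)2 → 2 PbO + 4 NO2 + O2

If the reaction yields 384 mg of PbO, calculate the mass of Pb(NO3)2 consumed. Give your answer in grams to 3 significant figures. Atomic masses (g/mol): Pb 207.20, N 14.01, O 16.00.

M(PbO) = 207.20 + 16.00 = 223.20 g/mol.
M(Pb(NO3)2) = 207.20 + 2(14.01) + 6(16.00) = 331.22 g/mol.
Convert: 384 mg = 0.3840 g.
n(PbO) = 0.3840 g / 223.20 g/mol = 0.001720 mol.
From the equation the PbO:Pb(NO3)2 mole ratio is 2:2, so n(Pb(NO3)2) = 0.001720 × 2/2 = 0.001720 mol.
Mass of Pb(NO3)2 = 0.001720 mol × 331.22 g/mol = 0.5698 g.

0.570 g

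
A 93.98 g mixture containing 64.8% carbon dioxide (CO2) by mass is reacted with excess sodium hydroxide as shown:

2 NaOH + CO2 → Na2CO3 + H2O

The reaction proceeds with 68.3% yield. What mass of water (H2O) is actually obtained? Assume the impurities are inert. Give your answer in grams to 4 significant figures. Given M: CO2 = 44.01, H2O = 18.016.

17.03 g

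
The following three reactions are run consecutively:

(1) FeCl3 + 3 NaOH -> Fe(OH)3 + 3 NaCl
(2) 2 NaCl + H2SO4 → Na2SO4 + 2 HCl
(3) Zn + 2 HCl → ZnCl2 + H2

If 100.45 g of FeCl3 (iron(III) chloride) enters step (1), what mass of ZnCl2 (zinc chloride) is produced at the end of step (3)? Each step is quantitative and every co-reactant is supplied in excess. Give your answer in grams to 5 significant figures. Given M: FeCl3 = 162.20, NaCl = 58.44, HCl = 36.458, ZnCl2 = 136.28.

126.60 g

n(FeCl3) = 100.45 / 162.20 = 0.619297 mol.
Reaction (1): FeCl3→NaCl ratio 1:3 ⇒ n(NaCl) = 1.85789 mol.
Reaction (2): NaCl→HCl ratio 2:2 ⇒ n(HCl) = 1.85789 mol.
Reaction (3): HCl→ZnCl2 ratio 2:1 ⇒ n(ZnCl2) = 0.928946 mol.
Mass of ZnCl2 = 0.928946 × 136.28 = 126.597 g.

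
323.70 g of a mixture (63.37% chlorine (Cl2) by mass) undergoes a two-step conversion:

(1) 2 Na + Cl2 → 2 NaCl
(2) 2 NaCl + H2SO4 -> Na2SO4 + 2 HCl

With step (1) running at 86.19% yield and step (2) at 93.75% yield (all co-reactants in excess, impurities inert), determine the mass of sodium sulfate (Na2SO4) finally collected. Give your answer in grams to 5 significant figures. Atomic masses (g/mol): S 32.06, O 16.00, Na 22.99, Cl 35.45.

Pure Cl2 = 323.70 × 0.6337 = 205.129 g.
M(Cl2) = 2(35.45) = 70.90 g/mol.
M(Na2SO4) = 2(22.99) + 32.06 + 4(16.00) = 142.04 g/mol.
n(Cl2) = 205.129 / 70.90 = 2.89321 mol.
Step 1 (Cl2:NaCl = 1:2): theoretical n(NaCl) = 5.78642 mol; at 86.19% yield, n(NaCl) = 4.98732 mol.
Step 2 (NaCl:Na2SO4 = 2:1): theoretical n(Na2SO4) = 2.49366 mol, so theoretical mass = 2.49366 × 142.04 = 354.199 g.
At 93.75% yield, actual mass of Na2SO4 = 354.199 × 0.9375 = 332.062 g.

332.06 g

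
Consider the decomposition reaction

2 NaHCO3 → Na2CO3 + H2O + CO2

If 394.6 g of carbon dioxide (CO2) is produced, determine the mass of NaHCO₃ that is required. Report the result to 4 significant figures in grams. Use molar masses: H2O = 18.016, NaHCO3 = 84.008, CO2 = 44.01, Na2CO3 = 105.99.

1506 g

n(CO2) = 394.60 g / 44.01 g/mol = 8.9661 mol.
From the equation the CO2:NaHCO3 mole ratio is 1:2, so n(NaHCO3) = 8.9661 × 2/1 = 17.932 mol.
Mass of NaHCO3 = 17.932 mol × 84.008 g/mol = 1506.5 g.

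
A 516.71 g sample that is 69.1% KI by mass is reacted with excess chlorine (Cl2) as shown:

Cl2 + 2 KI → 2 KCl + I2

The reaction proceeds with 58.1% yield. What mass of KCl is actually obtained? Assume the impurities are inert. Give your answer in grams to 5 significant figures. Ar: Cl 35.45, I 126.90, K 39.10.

93.162 g

Pure KI available = 516.71 g × 0.691 = 357.047 g.
M(KI) = 39.10 + 126.90 = 166.00 g/mol.
M(KCl) = 39.10 + 35.45 = 74.55 g/mol.
n(KI) = 357.047 g / 166.00 g/mol = 2.15088 mol.
From the equation the KI:KCl mole ratio is 2:2, so n(KCl) = 2.15088 × 2/2 = 2.15088 mol.
Mass of KCl = 2.15088 mol × 74.55 g/mol = 160.348 g.
Actual mass collected = 160.348 g × 0.581 = 93.1624 g.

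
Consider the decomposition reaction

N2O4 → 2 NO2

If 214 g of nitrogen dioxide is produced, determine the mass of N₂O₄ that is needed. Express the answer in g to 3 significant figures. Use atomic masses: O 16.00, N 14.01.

214 g

M(NO2) = 14.01 + 2(16.00) = 46.01 g/mol.
M(N2O4) = 2(14.01) + 4(16.00) = 92.02 g/mol.
n(NO2) = 214.0 g / 46.01 g/mol = 4.651 mol.
From the equation the NO2:N2O4 mole ratio is 2:1, so n(N2O4) = 4.651 × 1/2 = 2.326 mol.
Mass of N2O4 = 2.326 mol × 92.02 g/mol = 214.0 g.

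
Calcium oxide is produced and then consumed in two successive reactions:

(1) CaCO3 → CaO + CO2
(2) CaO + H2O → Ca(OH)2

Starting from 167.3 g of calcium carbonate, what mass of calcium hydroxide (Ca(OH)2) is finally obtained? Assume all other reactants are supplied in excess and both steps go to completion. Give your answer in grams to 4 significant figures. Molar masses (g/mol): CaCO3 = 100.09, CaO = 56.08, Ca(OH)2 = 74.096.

123.9 g

n(CaCO3) = 167.30 / 100.09 = 1.6715 mol.
Step 1 gives a 1:1 ratio of CaCO3 to CaO, so n(CaO) = 1.6715 mol.
In step 2 the CaO:Ca(OH)2 ratio is 1:1, so n(Ca(OH)2) = 1.6715 mol.
Mass of Ca(OH)2 = 1.6715 × 74.096 = 123.85 g.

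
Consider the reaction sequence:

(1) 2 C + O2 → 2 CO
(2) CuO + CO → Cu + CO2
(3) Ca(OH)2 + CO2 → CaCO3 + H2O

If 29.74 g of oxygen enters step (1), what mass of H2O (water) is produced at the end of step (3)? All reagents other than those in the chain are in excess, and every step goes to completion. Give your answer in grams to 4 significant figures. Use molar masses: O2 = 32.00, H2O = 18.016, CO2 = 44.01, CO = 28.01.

33.49 g

n(O2) = 29.74 / 32.00 = 0.92937 mol.
Reaction (1): O2→CO ratio 1:2 ⇒ n(CO) = 1.8587 mol.
Reaction (2): CO→CO2 ratio 1:1 ⇒ n(CO2) = 1.8587 mol.
Reaction (3): CO2→H2O ratio 1:1 ⇒ n(H2O) = 1.8587 mol.
Mass of H2O = 1.8587 × 18.016 = 33.487 g.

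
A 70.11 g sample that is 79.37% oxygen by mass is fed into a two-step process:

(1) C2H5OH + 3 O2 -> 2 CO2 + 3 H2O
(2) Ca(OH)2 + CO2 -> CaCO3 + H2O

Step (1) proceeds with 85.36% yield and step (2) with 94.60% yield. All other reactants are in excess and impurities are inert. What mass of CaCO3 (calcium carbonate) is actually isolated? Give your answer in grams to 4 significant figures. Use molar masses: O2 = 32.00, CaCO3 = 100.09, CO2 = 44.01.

Pure O2 = 70.11 × 0.7937 = 55.646 g.
n(O2) = 55.646 / 32.00 = 1.7389 mol.
Step 1 (O2:CO2 = 3:2): theoretical n(CO2) = 1.1593 mol; at 85.36% yield, n(CO2) = 0.98958 mol.
Step 2 (CO2:CaCO3 = 1:1): theoretical n(CaCO3) = 0.98958 mol, so theoretical mass = 0.98958 × 100.09 = 99.047 g.
At 94.60% yield, actual mass of CaCO3 = 99.047 × 0.9460 = 93.698 g.

93.70 g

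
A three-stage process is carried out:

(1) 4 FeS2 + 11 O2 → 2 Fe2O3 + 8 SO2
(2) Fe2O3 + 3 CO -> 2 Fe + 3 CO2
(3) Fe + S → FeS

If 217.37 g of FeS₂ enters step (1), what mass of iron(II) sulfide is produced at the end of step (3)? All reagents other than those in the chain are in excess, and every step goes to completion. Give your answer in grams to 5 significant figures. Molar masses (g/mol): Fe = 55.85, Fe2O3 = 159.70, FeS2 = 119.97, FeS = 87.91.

159.28 g

n(FeS2) = 217.37 / 119.97 = 1.81187 mol.
Reaction (1): FeS2→Fe2O3 ratio 4:2 ⇒ n(Fe2O3) = 0.905935 mol.
Reaction (2): Fe2O3→Fe ratio 1:2 ⇒ n(Fe) = 1.81187 mol.
Reaction (3): Fe→FeS ratio 1:1 ⇒ n(FeS) = 1.81187 mol.
Mass of FeS = 1.81187 × 87.91 = 159.281 g.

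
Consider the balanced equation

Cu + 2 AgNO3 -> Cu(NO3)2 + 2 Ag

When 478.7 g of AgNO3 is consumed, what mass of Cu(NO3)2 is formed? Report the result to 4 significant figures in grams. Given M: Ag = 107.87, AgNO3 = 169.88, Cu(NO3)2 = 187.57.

264.3 g

n(AgNO3) = 478.70 g / 169.88 g/mol = 2.8179 mol.
From the equation the AgNO3:Cu(NO3)2 mole ratio is 2:1, so n(Cu(NO3)2) = 2.8179 × 1/2 = 1.4089 mol.
Mass of Cu(NO3)2 = 1.4089 mol × 187.57 g/mol = 264.27 g.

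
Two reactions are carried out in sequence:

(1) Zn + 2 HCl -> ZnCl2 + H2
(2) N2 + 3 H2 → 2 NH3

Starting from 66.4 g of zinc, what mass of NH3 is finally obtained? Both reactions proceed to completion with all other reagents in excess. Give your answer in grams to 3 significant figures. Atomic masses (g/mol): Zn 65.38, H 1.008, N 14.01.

M(Zn) = 65.38 g/mol.
M(NH3) = 14.01 + 3(1.008) = 17.034 g/mol.
n(Zn) = 66.40 / 65.38 = 1.016 mol.
Step 1 gives a 1:1 ratio of Zn to H2, so n(H2) = 1.016 mol.
In step 2 the H2:NH3 ratio is 3:2, so n(NH3) = 0.6771 mol.
Mass of NH3 = 0.6771 × 17.034 = 11.53 g.

11.5 g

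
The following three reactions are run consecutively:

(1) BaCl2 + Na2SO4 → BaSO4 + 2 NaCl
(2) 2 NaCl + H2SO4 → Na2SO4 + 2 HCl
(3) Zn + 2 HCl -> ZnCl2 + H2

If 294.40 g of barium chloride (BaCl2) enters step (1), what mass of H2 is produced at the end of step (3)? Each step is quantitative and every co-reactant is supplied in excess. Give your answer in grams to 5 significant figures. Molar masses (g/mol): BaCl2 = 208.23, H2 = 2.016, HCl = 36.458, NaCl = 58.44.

n(BaCl2) = 294.40 / 208.23 = 1.41382 mol.
Reaction (1): BaCl2→NaCl ratio 1:2 ⇒ n(NaCl) = 2.82764 mol.
Reaction (2): NaCl→HCl ratio 2:2 ⇒ n(HCl) = 2.82764 mol.
Reaction (3): HCl→H2 ratio 2:1 ⇒ n(H2) = 1.41382 mol.
Mass of H2 = 1.41382 × 2.016 = 2.85026 g.

2.8503 g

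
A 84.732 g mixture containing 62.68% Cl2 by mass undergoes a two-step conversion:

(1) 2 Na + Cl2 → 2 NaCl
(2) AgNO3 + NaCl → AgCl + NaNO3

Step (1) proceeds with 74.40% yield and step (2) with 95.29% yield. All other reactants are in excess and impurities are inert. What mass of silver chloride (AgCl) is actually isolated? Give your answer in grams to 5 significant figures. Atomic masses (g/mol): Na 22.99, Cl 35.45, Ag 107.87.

152.23 g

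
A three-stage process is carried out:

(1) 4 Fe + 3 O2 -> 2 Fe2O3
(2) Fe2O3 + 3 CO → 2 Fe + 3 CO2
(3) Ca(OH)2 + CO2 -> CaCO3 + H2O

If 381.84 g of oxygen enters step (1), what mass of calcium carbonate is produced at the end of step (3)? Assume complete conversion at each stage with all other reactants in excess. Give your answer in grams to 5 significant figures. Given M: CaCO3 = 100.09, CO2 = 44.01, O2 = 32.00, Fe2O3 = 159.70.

2388.6 g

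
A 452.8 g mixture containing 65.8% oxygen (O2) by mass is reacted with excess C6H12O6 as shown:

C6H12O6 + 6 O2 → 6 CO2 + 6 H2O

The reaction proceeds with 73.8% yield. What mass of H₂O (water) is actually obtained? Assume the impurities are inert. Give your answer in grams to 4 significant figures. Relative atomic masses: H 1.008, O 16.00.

Pure O2 available = 452.8 g × 0.658 = 297.94 g.
M(O2) = 2(16.00) = 32.00 g/mol.
M(H2O) = 2(1.008) + 16.00 = 18.016 g/mol.
n(O2) = 297.94 g / 32.00 g/mol = 9.3107 mol.
From the equation the O2:H2O mole ratio is 6:6, so n(H2O) = 9.3107 × 6/6 = 9.3107 mol.
Mass of H2O = 9.3107 mol × 18.016 g/mol = 167.74 g.
Actual mass collected = 167.74 g × 0.738 = 123.79 g.

123.8 g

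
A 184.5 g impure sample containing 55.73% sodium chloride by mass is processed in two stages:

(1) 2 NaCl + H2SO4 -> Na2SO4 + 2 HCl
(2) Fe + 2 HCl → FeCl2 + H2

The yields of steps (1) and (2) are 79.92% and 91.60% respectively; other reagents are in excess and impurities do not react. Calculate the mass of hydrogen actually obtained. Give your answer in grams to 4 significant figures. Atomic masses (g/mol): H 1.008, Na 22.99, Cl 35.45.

Pure NaCl = 184.5 × 0.5573 = 102.82 g.
M(NaCl) = 22.99 + 35.45 = 58.44 g/mol.
M(H2) = 2(1.008) = 2.016 g/mol.
n(NaCl) = 102.82 / 58.44 = 1.7594 mol.
Step 1 (NaCl:HCl = 2:2): theoretical n(HCl) = 1.7594 mol; at 79.92% yield, n(HCl) = 1.4061 mol.
Step 2 (HCl:H2 = 2:1): theoretical n(H2) = 0.70307 mol, so theoretical mass = 0.70307 × 2.016 = 1.4174 g.
At 91.60% yield, actual mass of H2 = 1.4174 × 0.9160 = 1.2983 g.

1.298 g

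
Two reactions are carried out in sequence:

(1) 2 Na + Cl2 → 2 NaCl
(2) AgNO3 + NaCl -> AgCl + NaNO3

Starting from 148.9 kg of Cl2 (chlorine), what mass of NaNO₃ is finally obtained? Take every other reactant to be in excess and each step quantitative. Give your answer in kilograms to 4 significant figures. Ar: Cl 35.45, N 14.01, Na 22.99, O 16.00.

357.0 kg

M(Cl2) = 2(35.45) = 70.90 g/mol.
M(NaNO3) = 22.99 + 14.01 + 3(16.00) = 85.00 g/mol.
148.9 kg = 148900 g.
n(Cl2) = 148900 / 70.90 = 2100.1 mol.
Step 1 gives a 1:2 ratio of Cl2 to NaCl, so n(NaCl) = 4200.3 mol.
In step 2 the NaCl:NaNO3 ratio is 1:1, so n(NaNO3) = 4200.3 mol.
Mass of NaNO3 = 4200.3 × 85.00 = 357020 g = 357.0 kg.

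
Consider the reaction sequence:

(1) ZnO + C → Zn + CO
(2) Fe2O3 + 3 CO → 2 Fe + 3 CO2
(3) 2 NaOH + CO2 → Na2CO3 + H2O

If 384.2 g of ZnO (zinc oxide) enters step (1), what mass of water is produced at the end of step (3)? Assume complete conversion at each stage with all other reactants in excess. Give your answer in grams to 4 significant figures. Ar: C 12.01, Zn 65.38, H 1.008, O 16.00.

M(ZnO) = 65.38 + 16.00 = 81.38 g/mol.
M(H2O) = 2(1.008) + 16.00 = 18.016 g/mol.
n(ZnO) = 384.2 / 81.38 = 4.7211 mol.
Reaction (1): ZnO→CO ratio 1:1 ⇒ n(CO) = 4.7211 mol.
Reaction (2): CO→CO2 ratio 3:3 ⇒ n(CO2) = 4.7211 mol.
Reaction (3): CO2→H2O ratio 1:1 ⇒ n(H2O) = 4.7211 mol.
Mass of H2O = 4.7211 × 18.016 = 85.055 g.

85.05 g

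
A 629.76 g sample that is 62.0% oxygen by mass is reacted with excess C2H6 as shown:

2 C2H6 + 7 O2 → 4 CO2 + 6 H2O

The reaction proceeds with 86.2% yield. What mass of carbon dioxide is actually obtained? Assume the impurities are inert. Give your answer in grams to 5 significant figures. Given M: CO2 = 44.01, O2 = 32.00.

264.51 g

Pure O2 available = 629.76 g × 0.620 = 390.451 g.
n(O2) = 390.451 g / 32.00 g/mol = 12.2016 mol.
From the equation the O2:CO2 mole ratio is 7:4, so n(CO2) = 12.2016 × 4/7 = 6.97234 mol.
Mass of CO2 = 6.97234 mol × 44.01 g/mol = 306.853 g.
Actual mass collected = 306.853 g × 0.862 = 264.507 g.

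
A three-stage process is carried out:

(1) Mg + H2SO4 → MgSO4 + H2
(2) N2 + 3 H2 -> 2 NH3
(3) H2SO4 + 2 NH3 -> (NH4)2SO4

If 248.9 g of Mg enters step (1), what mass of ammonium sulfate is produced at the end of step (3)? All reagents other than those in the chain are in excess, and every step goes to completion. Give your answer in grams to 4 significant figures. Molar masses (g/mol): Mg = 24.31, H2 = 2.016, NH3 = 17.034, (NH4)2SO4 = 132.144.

n(Mg) = 248.9 / 24.31 = 10.239 mol.
Reaction (1): Mg→H2 ratio 1:1 ⇒ n(H2) = 10.239 mol.
Reaction (2): H2→NH3 ratio 3:2 ⇒ n(NH3) = 6.8257 mol.
Reaction (3): NH3→(NH4)2SO4 ratio 2:1 ⇒ n((NH4)2SO4) = 3.4129 mol.
Mass of (NH4)2SO4 = 3.4129 × 132.144 = 450.99 g.

451.0 g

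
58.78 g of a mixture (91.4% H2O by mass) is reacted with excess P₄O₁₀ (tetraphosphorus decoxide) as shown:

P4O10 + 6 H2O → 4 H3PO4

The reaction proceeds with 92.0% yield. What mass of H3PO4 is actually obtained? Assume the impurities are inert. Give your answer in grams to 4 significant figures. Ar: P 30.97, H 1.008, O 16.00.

179.2 g

Pure H2O available = 58.78 g × 0.914 = 53.725 g.
M(H2O) = 2(1.008) + 16.00 = 18.016 g/mol.
M(H3PO4) = 3(1.008) + 30.97 + 4(16.00) = 97.994 g/mol.
n(H2O) = 53.725 g / 18.016 g/mol = 2.9821 mol.
From the equation the H2O:H3PO4 mole ratio is 6:4, so n(H3PO4) = 2.9821 × 4/6 = 1.9880 mol.
Mass of H3PO4 = 1.9880 mol × 97.994 g/mol = 194.82 g.
Actual mass collected = 194.82 g × 0.920 = 179.23 g.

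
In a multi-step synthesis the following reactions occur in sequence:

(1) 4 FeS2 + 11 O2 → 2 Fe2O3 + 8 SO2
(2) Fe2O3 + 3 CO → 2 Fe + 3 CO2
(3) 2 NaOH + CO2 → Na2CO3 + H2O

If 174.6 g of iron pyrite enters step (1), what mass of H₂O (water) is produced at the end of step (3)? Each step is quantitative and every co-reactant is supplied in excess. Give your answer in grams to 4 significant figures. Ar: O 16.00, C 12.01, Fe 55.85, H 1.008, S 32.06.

39.33 g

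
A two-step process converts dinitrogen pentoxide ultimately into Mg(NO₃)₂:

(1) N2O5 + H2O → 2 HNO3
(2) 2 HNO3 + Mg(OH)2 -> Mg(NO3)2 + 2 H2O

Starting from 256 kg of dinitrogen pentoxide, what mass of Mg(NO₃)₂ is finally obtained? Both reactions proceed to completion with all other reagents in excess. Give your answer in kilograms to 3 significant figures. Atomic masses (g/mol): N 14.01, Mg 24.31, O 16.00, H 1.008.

M(N2O5) = 2(14.01) + 5(16.00) = 108.02 g/mol.
M(Mg(NO3)2) = 24.31 + 2(14.01) + 6(16.00) = 148.33 g/mol.
256 kg = 256000 g.
n(N2O5) = 256000 / 108.02 = 2370 mol.
Step 1 gives a 1:2 ratio of N2O5 to HNO3, so n(HNO3) = 4740 mol.
In step 2 the HNO3:Mg(NO3)2 ratio is 2:1, so n(Mg(NO3)2) = 2370 mol.
Mass of Mg(NO3)2 = 2370 × 148.33 = 351500 g = 352 kg.

352 kg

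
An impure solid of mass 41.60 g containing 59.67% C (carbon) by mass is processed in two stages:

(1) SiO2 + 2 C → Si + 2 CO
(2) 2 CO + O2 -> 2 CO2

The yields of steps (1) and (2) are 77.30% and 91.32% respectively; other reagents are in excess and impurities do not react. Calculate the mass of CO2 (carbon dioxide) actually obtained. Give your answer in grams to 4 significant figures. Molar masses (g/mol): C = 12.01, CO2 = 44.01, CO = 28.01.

64.21 g

Pure C = 41.60 × 0.5967 = 24.823 g.
n(C) = 24.823 / 12.01 = 2.0668 mol.
Step 1 (C:CO = 2:2): theoretical n(CO) = 2.0668 mol; at 77.30% yield, n(CO) = 1.5977 mol.
Step 2 (CO:CO2 = 2:2): theoretical n(CO2) = 1.5977 mol, so theoretical mass = 1.5977 × 44.01 = 70.313 g.
At 91.32% yield, actual mass of CO2 = 70.313 × 0.9132 = 64.210 g.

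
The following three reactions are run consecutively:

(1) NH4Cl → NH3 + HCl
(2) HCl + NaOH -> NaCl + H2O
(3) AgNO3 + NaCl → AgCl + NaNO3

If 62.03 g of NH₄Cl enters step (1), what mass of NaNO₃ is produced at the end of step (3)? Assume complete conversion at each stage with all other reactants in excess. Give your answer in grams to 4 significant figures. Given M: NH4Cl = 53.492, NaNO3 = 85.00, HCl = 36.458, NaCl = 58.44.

n(NH4Cl) = 62.03 / 53.492 = 1.1596 mol.
Reaction (1): NH4Cl→HCl ratio 1:1 ⇒ n(HCl) = 1.1596 mol.
Reaction (2): HCl→NaCl ratio 1:1 ⇒ n(NaCl) = 1.1596 mol.
Reaction (3): NaCl→NaNO3 ratio 1:1 ⇒ n(NaNO3) = 1.1596 mol.
Mass of NaNO3 = 1.1596 × 85.00 = 98.567 g.

98.57 g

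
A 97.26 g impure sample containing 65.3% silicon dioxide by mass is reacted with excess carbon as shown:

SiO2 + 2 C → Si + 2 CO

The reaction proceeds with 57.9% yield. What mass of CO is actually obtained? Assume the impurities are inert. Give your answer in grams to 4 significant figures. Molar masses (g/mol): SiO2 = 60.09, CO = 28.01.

34.28 g

Pure SiO2 available = 97.26 g × 0.653 = 63.511 g.
n(SiO2) = 63.511 g / 60.09 g/mol = 1.0569 mol.
From the equation the SiO2:CO mole ratio is 1:2, so n(CO) = 1.0569 × 2/1 = 2.1139 mol.
Mass of CO = 2.1139 mol × 28.01 g/mol = 59.209 g.
Actual mass collected = 59.209 g × 0.579 = 34.282 g.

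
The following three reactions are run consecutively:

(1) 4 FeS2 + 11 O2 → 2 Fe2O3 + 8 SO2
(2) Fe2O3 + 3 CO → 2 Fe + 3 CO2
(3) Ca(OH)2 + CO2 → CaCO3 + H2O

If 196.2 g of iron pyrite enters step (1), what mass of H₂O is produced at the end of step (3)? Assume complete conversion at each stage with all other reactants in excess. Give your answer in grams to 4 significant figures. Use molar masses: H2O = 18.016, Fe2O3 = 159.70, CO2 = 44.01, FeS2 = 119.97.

n(FeS2) = 196.2 / 119.97 = 1.6354 mol.
Reaction (1): FeS2→Fe2O3 ratio 4:2 ⇒ n(Fe2O3) = 0.81770 mol.
Reaction (2): Fe2O3→CO2 ratio 1:3 ⇒ n(CO2) = 2.4531 mol.
Reaction (3): CO2→H2O ratio 1:1 ⇒ n(H2O) = 2.4531 mol.
Mass of H2O = 2.4531 × 18.016 = 44.195 g.

44.20 g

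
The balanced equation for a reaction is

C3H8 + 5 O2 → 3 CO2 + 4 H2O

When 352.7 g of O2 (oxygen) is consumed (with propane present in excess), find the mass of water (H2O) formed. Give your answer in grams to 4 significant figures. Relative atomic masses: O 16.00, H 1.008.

M(O2) = 2(16.00) = 32.00 g/mol.
M(H2O) = 2(1.008) + 16.00 = 18.016 g/mol.
n(O2) = 352.70 g / 32.00 g/mol = 11.022 mol.
From the equation the O2:H2O mole ratio is 5:4, so n(H2O) = 11.022 × 4/5 = 8.8175 mol.
Mass of H2O = 8.8175 mol × 18.016 g/mol = 158.86 g.

158.9 g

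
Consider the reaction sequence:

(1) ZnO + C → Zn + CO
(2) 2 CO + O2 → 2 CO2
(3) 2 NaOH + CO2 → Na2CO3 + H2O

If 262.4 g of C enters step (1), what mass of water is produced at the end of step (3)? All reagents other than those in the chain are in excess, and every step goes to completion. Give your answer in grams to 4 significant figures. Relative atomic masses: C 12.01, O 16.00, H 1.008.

393.6 g

M(C) = 12.01 g/mol.
M(H2O) = 2(1.008) + 16.00 = 18.016 g/mol.
n(C) = 262.4 / 12.01 = 21.848 mol.
Reaction (1): C→CO ratio 1:1 ⇒ n(CO) = 21.848 mol.
Reaction (2): CO→CO2 ratio 2:2 ⇒ n(CO2) = 21.848 mol.
Reaction (3): CO2→H2O ratio 1:1 ⇒ n(H2O) = 21.848 mol.
Mass of H2O = 21.848 × 18.016 = 393.62 g.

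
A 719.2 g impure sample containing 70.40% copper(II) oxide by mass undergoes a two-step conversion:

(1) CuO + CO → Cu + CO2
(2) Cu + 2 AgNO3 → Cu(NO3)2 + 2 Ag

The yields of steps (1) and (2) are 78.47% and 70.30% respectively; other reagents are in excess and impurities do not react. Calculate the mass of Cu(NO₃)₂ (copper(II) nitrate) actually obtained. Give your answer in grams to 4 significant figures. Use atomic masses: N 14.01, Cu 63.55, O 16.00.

658.6 g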